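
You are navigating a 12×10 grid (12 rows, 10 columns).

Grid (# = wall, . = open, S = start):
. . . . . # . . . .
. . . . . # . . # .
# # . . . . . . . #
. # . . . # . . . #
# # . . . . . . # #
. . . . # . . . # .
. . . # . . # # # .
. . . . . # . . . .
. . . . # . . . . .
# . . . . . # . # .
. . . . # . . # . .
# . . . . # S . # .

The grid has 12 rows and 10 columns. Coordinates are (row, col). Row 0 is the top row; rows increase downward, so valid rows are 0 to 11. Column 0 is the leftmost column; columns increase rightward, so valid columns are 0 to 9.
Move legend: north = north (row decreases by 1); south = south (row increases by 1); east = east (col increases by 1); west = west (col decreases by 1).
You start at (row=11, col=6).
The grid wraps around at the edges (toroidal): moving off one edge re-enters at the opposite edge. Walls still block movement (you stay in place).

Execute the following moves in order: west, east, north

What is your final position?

Answer: Final position: (row=11, col=7)

Derivation:
Start: (row=11, col=6)
  west (west): blocked, stay at (row=11, col=6)
  east (east): (row=11, col=6) -> (row=11, col=7)
  north (north): blocked, stay at (row=11, col=7)
Final: (row=11, col=7)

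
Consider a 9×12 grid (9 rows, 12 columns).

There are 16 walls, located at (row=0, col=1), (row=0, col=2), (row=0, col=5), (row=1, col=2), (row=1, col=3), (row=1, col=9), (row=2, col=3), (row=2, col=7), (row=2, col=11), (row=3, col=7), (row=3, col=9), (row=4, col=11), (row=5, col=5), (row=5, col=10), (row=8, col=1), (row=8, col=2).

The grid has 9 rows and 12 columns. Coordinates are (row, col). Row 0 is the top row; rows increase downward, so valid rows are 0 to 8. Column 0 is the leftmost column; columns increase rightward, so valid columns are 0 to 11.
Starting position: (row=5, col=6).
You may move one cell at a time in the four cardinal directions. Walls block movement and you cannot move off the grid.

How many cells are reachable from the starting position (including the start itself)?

BFS flood-fill from (row=5, col=6):
  Distance 0: (row=5, col=6)
  Distance 1: (row=4, col=6), (row=5, col=7), (row=6, col=6)
  Distance 2: (row=3, col=6), (row=4, col=5), (row=4, col=7), (row=5, col=8), (row=6, col=5), (row=6, col=7), (row=7, col=6)
  Distance 3: (row=2, col=6), (row=3, col=5), (row=4, col=4), (row=4, col=8), (row=5, col=9), (row=6, col=4), (row=6, col=8), (row=7, col=5), (row=7, col=7), (row=8, col=6)
  Distance 4: (row=1, col=6), (row=2, col=5), (row=3, col=4), (row=3, col=8), (row=4, col=3), (row=4, col=9), (row=5, col=4), (row=6, col=3), (row=6, col=9), (row=7, col=4), (row=7, col=8), (row=8, col=5), (row=8, col=7)
  Distance 5: (row=0, col=6), (row=1, col=5), (row=1, col=7), (row=2, col=4), (row=2, col=8), (row=3, col=3), (row=4, col=2), (row=4, col=10), (row=5, col=3), (row=6, col=2), (row=6, col=10), (row=7, col=3), (row=7, col=9), (row=8, col=4), (row=8, col=8)
  Distance 6: (row=0, col=7), (row=1, col=4), (row=1, col=8), (row=2, col=9), (row=3, col=2), (row=3, col=10), (row=4, col=1), (row=5, col=2), (row=6, col=1), (row=6, col=11), (row=7, col=2), (row=7, col=10), (row=8, col=3), (row=8, col=9)
  Distance 7: (row=0, col=4), (row=0, col=8), (row=2, col=2), (row=2, col=10), (row=3, col=1), (row=3, col=11), (row=4, col=0), (row=5, col=1), (row=5, col=11), (row=6, col=0), (row=7, col=1), (row=7, col=11), (row=8, col=10)
  Distance 8: (row=0, col=3), (row=0, col=9), (row=1, col=10), (row=2, col=1), (row=3, col=0), (row=5, col=0), (row=7, col=0), (row=8, col=11)
  Distance 9: (row=0, col=10), (row=1, col=1), (row=1, col=11), (row=2, col=0), (row=8, col=0)
  Distance 10: (row=0, col=11), (row=1, col=0)
  Distance 11: (row=0, col=0)
Total reachable: 92 (grid has 92 open cells total)

Answer: Reachable cells: 92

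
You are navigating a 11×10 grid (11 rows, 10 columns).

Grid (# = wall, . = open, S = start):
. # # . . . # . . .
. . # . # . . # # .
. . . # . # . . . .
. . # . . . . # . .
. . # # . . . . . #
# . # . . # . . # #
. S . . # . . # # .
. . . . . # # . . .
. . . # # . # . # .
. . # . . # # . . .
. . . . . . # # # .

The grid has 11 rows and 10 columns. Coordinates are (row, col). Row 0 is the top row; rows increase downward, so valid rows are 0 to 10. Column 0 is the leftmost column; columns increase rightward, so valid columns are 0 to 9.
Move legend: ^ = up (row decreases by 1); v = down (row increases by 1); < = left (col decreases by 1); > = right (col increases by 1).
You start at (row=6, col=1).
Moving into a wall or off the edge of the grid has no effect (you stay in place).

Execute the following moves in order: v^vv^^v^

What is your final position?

Answer: Final position: (row=6, col=1)

Derivation:
Start: (row=6, col=1)
  v (down): (row=6, col=1) -> (row=7, col=1)
  ^ (up): (row=7, col=1) -> (row=6, col=1)
  v (down): (row=6, col=1) -> (row=7, col=1)
  v (down): (row=7, col=1) -> (row=8, col=1)
  ^ (up): (row=8, col=1) -> (row=7, col=1)
  ^ (up): (row=7, col=1) -> (row=6, col=1)
  v (down): (row=6, col=1) -> (row=7, col=1)
  ^ (up): (row=7, col=1) -> (row=6, col=1)
Final: (row=6, col=1)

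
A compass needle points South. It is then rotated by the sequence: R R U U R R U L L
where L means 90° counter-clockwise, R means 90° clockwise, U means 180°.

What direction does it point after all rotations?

Answer: Final heading: South

Derivation:
Start: South
  R (right (90° clockwise)) -> West
  R (right (90° clockwise)) -> North
  U (U-turn (180°)) -> South
  U (U-turn (180°)) -> North
  R (right (90° clockwise)) -> East
  R (right (90° clockwise)) -> South
  U (U-turn (180°)) -> North
  L (left (90° counter-clockwise)) -> West
  L (left (90° counter-clockwise)) -> South
Final: South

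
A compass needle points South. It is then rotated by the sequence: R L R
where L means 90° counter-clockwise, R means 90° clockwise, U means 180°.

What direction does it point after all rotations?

Start: South
  R (right (90° clockwise)) -> West
  L (left (90° counter-clockwise)) -> South
  R (right (90° clockwise)) -> West
Final: West

Answer: Final heading: West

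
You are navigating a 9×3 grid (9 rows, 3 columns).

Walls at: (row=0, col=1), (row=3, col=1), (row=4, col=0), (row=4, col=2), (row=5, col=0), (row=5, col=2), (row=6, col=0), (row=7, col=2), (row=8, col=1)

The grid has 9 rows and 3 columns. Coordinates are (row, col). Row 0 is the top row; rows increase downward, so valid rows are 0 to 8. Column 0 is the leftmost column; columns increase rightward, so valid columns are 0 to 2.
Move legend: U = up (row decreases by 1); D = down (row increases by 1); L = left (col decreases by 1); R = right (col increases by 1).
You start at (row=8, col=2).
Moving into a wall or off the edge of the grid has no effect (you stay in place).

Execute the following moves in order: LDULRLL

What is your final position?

Start: (row=8, col=2)
  L (left): blocked, stay at (row=8, col=2)
  D (down): blocked, stay at (row=8, col=2)
  U (up): blocked, stay at (row=8, col=2)
  L (left): blocked, stay at (row=8, col=2)
  R (right): blocked, stay at (row=8, col=2)
  L (left): blocked, stay at (row=8, col=2)
  L (left): blocked, stay at (row=8, col=2)
Final: (row=8, col=2)

Answer: Final position: (row=8, col=2)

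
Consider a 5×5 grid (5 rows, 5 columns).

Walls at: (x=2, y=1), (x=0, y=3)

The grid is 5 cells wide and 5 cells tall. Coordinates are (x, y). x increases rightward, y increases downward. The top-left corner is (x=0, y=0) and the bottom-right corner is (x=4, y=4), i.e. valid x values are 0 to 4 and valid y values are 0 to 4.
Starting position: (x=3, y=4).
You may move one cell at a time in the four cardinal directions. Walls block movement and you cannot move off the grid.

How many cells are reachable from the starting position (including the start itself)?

Answer: Reachable cells: 23

Derivation:
BFS flood-fill from (x=3, y=4):
  Distance 0: (x=3, y=4)
  Distance 1: (x=3, y=3), (x=2, y=4), (x=4, y=4)
  Distance 2: (x=3, y=2), (x=2, y=3), (x=4, y=3), (x=1, y=4)
  Distance 3: (x=3, y=1), (x=2, y=2), (x=4, y=2), (x=1, y=3), (x=0, y=4)
  Distance 4: (x=3, y=0), (x=4, y=1), (x=1, y=2)
  Distance 5: (x=2, y=0), (x=4, y=0), (x=1, y=1), (x=0, y=2)
  Distance 6: (x=1, y=0), (x=0, y=1)
  Distance 7: (x=0, y=0)
Total reachable: 23 (grid has 23 open cells total)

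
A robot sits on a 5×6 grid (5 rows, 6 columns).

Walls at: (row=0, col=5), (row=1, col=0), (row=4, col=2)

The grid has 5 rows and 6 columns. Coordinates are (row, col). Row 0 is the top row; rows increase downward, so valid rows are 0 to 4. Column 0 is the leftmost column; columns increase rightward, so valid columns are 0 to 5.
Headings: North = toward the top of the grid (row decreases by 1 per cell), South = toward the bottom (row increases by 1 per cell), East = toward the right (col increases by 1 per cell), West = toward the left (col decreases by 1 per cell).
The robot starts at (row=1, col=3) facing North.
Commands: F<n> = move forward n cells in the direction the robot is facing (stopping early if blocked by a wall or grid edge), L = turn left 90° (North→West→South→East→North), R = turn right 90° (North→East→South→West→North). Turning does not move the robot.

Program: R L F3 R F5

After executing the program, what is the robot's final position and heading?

Answer: Final position: (row=0, col=4), facing East

Derivation:
Start: (row=1, col=3), facing North
  R: turn right, now facing East
  L: turn left, now facing North
  F3: move forward 1/3 (blocked), now at (row=0, col=3)
  R: turn right, now facing East
  F5: move forward 1/5 (blocked), now at (row=0, col=4)
Final: (row=0, col=4), facing East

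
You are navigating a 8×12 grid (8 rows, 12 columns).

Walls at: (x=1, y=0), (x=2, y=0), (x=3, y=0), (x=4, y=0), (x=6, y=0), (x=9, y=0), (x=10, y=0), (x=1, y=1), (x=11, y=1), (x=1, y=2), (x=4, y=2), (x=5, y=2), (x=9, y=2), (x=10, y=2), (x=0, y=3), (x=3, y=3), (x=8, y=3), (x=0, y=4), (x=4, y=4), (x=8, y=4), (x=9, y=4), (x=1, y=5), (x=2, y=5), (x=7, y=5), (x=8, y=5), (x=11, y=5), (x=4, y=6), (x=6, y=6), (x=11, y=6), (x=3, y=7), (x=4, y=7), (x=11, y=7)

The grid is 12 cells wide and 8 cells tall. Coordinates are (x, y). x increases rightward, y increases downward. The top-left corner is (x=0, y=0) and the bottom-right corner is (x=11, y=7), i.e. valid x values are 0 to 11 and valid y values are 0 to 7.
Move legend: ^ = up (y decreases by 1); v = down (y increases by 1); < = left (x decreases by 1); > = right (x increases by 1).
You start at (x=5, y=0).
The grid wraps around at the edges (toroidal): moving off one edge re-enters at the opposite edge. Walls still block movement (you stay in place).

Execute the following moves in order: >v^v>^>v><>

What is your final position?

Start: (x=5, y=0)
  > (right): blocked, stay at (x=5, y=0)
  v (down): (x=5, y=0) -> (x=5, y=1)
  ^ (up): (x=5, y=1) -> (x=5, y=0)
  v (down): (x=5, y=0) -> (x=5, y=1)
  > (right): (x=5, y=1) -> (x=6, y=1)
  ^ (up): blocked, stay at (x=6, y=1)
  > (right): (x=6, y=1) -> (x=7, y=1)
  v (down): (x=7, y=1) -> (x=7, y=2)
  > (right): (x=7, y=2) -> (x=8, y=2)
  < (left): (x=8, y=2) -> (x=7, y=2)
  > (right): (x=7, y=2) -> (x=8, y=2)
Final: (x=8, y=2)

Answer: Final position: (x=8, y=2)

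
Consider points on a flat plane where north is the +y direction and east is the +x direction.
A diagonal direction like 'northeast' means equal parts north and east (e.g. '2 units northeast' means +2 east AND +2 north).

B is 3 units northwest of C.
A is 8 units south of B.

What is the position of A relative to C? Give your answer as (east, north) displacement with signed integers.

Answer: A is at (east=-3, north=-5) relative to C.

Derivation:
Place C at the origin (east=0, north=0).
  B is 3 units northwest of C: delta (east=-3, north=+3); B at (east=-3, north=3).
  A is 8 units south of B: delta (east=+0, north=-8); A at (east=-3, north=-5).
Therefore A relative to C: (east=-3, north=-5).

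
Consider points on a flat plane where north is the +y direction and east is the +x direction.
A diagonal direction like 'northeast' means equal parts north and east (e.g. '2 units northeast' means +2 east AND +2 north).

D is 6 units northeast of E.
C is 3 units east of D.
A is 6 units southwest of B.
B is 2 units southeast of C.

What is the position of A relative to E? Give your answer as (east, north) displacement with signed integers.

Place E at the origin (east=0, north=0).
  D is 6 units northeast of E: delta (east=+6, north=+6); D at (east=6, north=6).
  C is 3 units east of D: delta (east=+3, north=+0); C at (east=9, north=6).
  B is 2 units southeast of C: delta (east=+2, north=-2); B at (east=11, north=4).
  A is 6 units southwest of B: delta (east=-6, north=-6); A at (east=5, north=-2).
Therefore A relative to E: (east=5, north=-2).

Answer: A is at (east=5, north=-2) relative to E.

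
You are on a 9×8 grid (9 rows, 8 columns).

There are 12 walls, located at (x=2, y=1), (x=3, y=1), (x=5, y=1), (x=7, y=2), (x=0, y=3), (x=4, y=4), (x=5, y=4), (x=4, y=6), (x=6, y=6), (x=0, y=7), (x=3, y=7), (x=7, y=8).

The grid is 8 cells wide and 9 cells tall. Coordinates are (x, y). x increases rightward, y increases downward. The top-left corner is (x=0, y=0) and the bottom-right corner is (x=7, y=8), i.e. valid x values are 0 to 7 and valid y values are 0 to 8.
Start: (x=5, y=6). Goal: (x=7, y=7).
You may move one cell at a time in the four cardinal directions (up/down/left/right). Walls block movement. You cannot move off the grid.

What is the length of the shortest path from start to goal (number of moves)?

Answer: Shortest path length: 3

Derivation:
BFS from (x=5, y=6) until reaching (x=7, y=7):
  Distance 0: (x=5, y=6)
  Distance 1: (x=5, y=5), (x=5, y=7)
  Distance 2: (x=4, y=5), (x=6, y=5), (x=4, y=7), (x=6, y=7), (x=5, y=8)
  Distance 3: (x=6, y=4), (x=3, y=5), (x=7, y=5), (x=7, y=7), (x=4, y=8), (x=6, y=8)  <- goal reached here
One shortest path (3 moves): (x=5, y=6) -> (x=5, y=7) -> (x=6, y=7) -> (x=7, y=7)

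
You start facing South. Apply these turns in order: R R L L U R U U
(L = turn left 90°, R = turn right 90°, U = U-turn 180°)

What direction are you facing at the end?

Answer: Final heading: East

Derivation:
Start: South
  R (right (90° clockwise)) -> West
  R (right (90° clockwise)) -> North
  L (left (90° counter-clockwise)) -> West
  L (left (90° counter-clockwise)) -> South
  U (U-turn (180°)) -> North
  R (right (90° clockwise)) -> East
  U (U-turn (180°)) -> West
  U (U-turn (180°)) -> East
Final: East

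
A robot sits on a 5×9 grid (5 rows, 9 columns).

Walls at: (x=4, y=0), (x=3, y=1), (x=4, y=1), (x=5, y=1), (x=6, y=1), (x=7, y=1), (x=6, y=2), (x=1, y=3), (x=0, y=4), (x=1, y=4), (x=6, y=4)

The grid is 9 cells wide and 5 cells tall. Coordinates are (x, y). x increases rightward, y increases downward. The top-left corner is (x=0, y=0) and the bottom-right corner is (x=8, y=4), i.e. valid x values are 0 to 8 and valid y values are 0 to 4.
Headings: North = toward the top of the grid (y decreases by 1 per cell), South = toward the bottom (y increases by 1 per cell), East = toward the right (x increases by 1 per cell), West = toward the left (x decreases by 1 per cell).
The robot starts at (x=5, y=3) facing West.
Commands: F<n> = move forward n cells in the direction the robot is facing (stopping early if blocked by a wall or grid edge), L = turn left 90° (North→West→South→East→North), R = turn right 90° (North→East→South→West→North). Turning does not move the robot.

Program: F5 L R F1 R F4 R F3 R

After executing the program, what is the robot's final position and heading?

Start: (x=5, y=3), facing West
  F5: move forward 3/5 (blocked), now at (x=2, y=3)
  L: turn left, now facing South
  R: turn right, now facing West
  F1: move forward 0/1 (blocked), now at (x=2, y=3)
  R: turn right, now facing North
  F4: move forward 3/4 (blocked), now at (x=2, y=0)
  R: turn right, now facing East
  F3: move forward 1/3 (blocked), now at (x=3, y=0)
  R: turn right, now facing South
Final: (x=3, y=0), facing South

Answer: Final position: (x=3, y=0), facing South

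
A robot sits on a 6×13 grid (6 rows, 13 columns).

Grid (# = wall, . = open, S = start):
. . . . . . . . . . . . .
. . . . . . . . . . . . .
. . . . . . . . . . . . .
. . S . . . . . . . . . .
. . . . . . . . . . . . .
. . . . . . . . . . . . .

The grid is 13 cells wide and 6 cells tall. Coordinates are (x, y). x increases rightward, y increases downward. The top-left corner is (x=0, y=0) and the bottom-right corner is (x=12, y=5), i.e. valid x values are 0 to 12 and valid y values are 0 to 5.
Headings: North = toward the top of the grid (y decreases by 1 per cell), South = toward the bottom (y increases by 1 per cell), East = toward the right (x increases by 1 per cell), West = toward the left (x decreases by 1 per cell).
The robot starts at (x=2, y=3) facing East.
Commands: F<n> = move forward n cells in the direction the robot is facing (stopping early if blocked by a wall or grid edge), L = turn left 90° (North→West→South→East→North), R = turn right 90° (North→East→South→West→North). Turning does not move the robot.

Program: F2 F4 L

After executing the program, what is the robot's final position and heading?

Answer: Final position: (x=8, y=3), facing North

Derivation:
Start: (x=2, y=3), facing East
  F2: move forward 2, now at (x=4, y=3)
  F4: move forward 4, now at (x=8, y=3)
  L: turn left, now facing North
Final: (x=8, y=3), facing North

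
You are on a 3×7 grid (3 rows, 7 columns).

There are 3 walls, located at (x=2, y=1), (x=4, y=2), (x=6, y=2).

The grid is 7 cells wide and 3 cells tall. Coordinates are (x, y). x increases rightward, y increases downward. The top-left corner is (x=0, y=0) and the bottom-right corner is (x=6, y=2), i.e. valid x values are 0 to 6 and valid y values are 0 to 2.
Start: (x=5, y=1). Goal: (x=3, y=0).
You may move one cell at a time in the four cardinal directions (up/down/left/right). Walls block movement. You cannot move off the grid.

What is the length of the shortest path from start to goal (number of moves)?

BFS from (x=5, y=1) until reaching (x=3, y=0):
  Distance 0: (x=5, y=1)
  Distance 1: (x=5, y=0), (x=4, y=1), (x=6, y=1), (x=5, y=2)
  Distance 2: (x=4, y=0), (x=6, y=0), (x=3, y=1)
  Distance 3: (x=3, y=0), (x=3, y=2)  <- goal reached here
One shortest path (3 moves): (x=5, y=1) -> (x=4, y=1) -> (x=3, y=1) -> (x=3, y=0)

Answer: Shortest path length: 3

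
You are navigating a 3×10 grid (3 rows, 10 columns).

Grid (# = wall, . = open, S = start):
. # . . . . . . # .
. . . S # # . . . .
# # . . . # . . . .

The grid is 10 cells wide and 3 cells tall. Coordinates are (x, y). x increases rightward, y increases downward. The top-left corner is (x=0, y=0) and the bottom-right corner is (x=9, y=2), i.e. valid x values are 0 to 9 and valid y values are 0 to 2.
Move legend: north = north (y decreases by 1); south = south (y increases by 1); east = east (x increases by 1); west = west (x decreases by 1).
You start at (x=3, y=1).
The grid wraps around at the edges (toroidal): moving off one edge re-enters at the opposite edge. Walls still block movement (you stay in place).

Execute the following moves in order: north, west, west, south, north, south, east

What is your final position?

Answer: Final position: (x=3, y=1)

Derivation:
Start: (x=3, y=1)
  north (north): (x=3, y=1) -> (x=3, y=0)
  west (west): (x=3, y=0) -> (x=2, y=0)
  west (west): blocked, stay at (x=2, y=0)
  south (south): (x=2, y=0) -> (x=2, y=1)
  north (north): (x=2, y=1) -> (x=2, y=0)
  south (south): (x=2, y=0) -> (x=2, y=1)
  east (east): (x=2, y=1) -> (x=3, y=1)
Final: (x=3, y=1)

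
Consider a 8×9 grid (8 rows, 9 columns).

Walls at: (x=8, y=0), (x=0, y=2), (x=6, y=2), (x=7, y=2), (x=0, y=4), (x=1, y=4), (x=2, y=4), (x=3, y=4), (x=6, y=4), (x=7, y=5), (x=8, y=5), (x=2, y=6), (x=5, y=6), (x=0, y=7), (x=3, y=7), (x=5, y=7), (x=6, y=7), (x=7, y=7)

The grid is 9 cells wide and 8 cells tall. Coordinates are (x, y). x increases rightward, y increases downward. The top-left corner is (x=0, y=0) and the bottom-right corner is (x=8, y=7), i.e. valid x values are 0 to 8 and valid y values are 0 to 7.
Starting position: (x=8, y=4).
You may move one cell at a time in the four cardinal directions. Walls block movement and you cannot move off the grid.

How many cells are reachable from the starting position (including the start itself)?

Answer: Reachable cells: 54

Derivation:
BFS flood-fill from (x=8, y=4):
  Distance 0: (x=8, y=4)
  Distance 1: (x=8, y=3), (x=7, y=4)
  Distance 2: (x=8, y=2), (x=7, y=3)
  Distance 3: (x=8, y=1), (x=6, y=3)
  Distance 4: (x=7, y=1), (x=5, y=3)
  Distance 5: (x=7, y=0), (x=6, y=1), (x=5, y=2), (x=4, y=3), (x=5, y=4)
  Distance 6: (x=6, y=0), (x=5, y=1), (x=4, y=2), (x=3, y=3), (x=4, y=4), (x=5, y=5)
  Distance 7: (x=5, y=0), (x=4, y=1), (x=3, y=2), (x=2, y=3), (x=4, y=5), (x=6, y=5)
  Distance 8: (x=4, y=0), (x=3, y=1), (x=2, y=2), (x=1, y=3), (x=3, y=5), (x=4, y=6), (x=6, y=6)
  Distance 9: (x=3, y=0), (x=2, y=1), (x=1, y=2), (x=0, y=3), (x=2, y=5), (x=3, y=6), (x=7, y=6), (x=4, y=7)
  Distance 10: (x=2, y=0), (x=1, y=1), (x=1, y=5), (x=8, y=6)
  Distance 11: (x=1, y=0), (x=0, y=1), (x=0, y=5), (x=1, y=6), (x=8, y=7)
  Distance 12: (x=0, y=0), (x=0, y=6), (x=1, y=7)
  Distance 13: (x=2, y=7)
Total reachable: 54 (grid has 54 open cells total)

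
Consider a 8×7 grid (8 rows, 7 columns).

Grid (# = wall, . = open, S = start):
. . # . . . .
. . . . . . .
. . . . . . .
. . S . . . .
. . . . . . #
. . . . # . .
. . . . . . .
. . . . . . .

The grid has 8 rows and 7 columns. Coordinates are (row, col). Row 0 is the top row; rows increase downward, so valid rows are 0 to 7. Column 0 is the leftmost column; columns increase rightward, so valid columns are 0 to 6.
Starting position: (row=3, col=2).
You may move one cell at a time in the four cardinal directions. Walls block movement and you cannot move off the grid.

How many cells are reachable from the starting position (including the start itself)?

BFS flood-fill from (row=3, col=2):
  Distance 0: (row=3, col=2)
  Distance 1: (row=2, col=2), (row=3, col=1), (row=3, col=3), (row=4, col=2)
  Distance 2: (row=1, col=2), (row=2, col=1), (row=2, col=3), (row=3, col=0), (row=3, col=4), (row=4, col=1), (row=4, col=3), (row=5, col=2)
  Distance 3: (row=1, col=1), (row=1, col=3), (row=2, col=0), (row=2, col=4), (row=3, col=5), (row=4, col=0), (row=4, col=4), (row=5, col=1), (row=5, col=3), (row=6, col=2)
  Distance 4: (row=0, col=1), (row=0, col=3), (row=1, col=0), (row=1, col=4), (row=2, col=5), (row=3, col=6), (row=4, col=5), (row=5, col=0), (row=6, col=1), (row=6, col=3), (row=7, col=2)
  Distance 5: (row=0, col=0), (row=0, col=4), (row=1, col=5), (row=2, col=6), (row=5, col=5), (row=6, col=0), (row=6, col=4), (row=7, col=1), (row=7, col=3)
  Distance 6: (row=0, col=5), (row=1, col=6), (row=5, col=6), (row=6, col=5), (row=7, col=0), (row=7, col=4)
  Distance 7: (row=0, col=6), (row=6, col=6), (row=7, col=5)
  Distance 8: (row=7, col=6)
Total reachable: 53 (grid has 53 open cells total)

Answer: Reachable cells: 53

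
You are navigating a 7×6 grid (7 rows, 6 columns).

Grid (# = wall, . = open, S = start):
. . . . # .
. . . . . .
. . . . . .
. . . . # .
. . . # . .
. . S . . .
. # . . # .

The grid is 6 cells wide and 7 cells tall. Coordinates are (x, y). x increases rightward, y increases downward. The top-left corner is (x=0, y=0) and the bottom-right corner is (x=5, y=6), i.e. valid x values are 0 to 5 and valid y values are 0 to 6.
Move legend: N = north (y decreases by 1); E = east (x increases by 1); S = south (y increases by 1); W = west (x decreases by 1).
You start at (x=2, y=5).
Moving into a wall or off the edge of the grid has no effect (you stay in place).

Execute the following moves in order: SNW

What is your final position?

Start: (x=2, y=5)
  S (south): (x=2, y=5) -> (x=2, y=6)
  N (north): (x=2, y=6) -> (x=2, y=5)
  W (west): (x=2, y=5) -> (x=1, y=5)
Final: (x=1, y=5)

Answer: Final position: (x=1, y=5)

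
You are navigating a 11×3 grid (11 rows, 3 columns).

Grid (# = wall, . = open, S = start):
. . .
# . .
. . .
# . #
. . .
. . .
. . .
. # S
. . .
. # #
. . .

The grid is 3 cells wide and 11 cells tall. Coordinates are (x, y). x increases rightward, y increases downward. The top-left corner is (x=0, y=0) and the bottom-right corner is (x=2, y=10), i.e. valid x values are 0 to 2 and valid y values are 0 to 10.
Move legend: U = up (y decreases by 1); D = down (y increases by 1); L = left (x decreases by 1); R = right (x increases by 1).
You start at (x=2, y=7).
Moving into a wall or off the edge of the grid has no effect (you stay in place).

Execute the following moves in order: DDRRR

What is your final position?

Answer: Final position: (x=2, y=8)

Derivation:
Start: (x=2, y=7)
  D (down): (x=2, y=7) -> (x=2, y=8)
  D (down): blocked, stay at (x=2, y=8)
  [×3]R (right): blocked, stay at (x=2, y=8)
Final: (x=2, y=8)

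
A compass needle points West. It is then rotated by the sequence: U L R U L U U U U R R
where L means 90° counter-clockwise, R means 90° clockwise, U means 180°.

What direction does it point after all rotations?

Answer: Final heading: North

Derivation:
Start: West
  U (U-turn (180°)) -> East
  L (left (90° counter-clockwise)) -> North
  R (right (90° clockwise)) -> East
  U (U-turn (180°)) -> West
  L (left (90° counter-clockwise)) -> South
  U (U-turn (180°)) -> North
  U (U-turn (180°)) -> South
  U (U-turn (180°)) -> North
  U (U-turn (180°)) -> South
  R (right (90° clockwise)) -> West
  R (right (90° clockwise)) -> North
Final: North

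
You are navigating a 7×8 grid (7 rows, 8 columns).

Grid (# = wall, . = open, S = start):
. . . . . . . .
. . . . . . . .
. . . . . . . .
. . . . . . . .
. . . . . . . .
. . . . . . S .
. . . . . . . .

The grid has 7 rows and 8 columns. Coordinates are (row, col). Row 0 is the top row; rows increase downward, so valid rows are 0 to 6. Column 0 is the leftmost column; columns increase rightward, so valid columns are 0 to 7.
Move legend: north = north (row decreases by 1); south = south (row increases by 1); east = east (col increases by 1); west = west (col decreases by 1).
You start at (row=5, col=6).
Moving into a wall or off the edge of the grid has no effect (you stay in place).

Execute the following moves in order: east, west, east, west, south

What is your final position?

Start: (row=5, col=6)
  east (east): (row=5, col=6) -> (row=5, col=7)
  west (west): (row=5, col=7) -> (row=5, col=6)
  east (east): (row=5, col=6) -> (row=5, col=7)
  west (west): (row=5, col=7) -> (row=5, col=6)
  south (south): (row=5, col=6) -> (row=6, col=6)
Final: (row=6, col=6)

Answer: Final position: (row=6, col=6)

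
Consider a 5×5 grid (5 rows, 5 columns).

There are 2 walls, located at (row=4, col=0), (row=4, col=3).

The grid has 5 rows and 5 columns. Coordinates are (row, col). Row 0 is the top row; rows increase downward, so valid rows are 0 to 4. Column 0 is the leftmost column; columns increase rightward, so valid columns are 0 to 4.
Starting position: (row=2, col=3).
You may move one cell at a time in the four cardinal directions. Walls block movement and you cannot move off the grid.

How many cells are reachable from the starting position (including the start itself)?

BFS flood-fill from (row=2, col=3):
  Distance 0: (row=2, col=3)
  Distance 1: (row=1, col=3), (row=2, col=2), (row=2, col=4), (row=3, col=3)
  Distance 2: (row=0, col=3), (row=1, col=2), (row=1, col=4), (row=2, col=1), (row=3, col=2), (row=3, col=4)
  Distance 3: (row=0, col=2), (row=0, col=4), (row=1, col=1), (row=2, col=0), (row=3, col=1), (row=4, col=2), (row=4, col=4)
  Distance 4: (row=0, col=1), (row=1, col=0), (row=3, col=0), (row=4, col=1)
  Distance 5: (row=0, col=0)
Total reachable: 23 (grid has 23 open cells total)

Answer: Reachable cells: 23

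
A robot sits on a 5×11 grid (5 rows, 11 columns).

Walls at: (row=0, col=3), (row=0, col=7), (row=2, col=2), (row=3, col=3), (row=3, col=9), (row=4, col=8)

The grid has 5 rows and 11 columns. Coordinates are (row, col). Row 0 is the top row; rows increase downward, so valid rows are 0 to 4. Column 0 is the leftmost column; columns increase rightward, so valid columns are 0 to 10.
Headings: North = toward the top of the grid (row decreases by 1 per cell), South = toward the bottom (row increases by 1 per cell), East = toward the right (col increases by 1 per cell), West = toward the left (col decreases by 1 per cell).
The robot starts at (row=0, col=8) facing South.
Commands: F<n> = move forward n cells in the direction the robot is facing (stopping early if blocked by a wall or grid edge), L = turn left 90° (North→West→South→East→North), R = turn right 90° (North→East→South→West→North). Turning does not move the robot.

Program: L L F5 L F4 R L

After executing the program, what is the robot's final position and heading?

Start: (row=0, col=8), facing South
  L: turn left, now facing East
  L: turn left, now facing North
  F5: move forward 0/5 (blocked), now at (row=0, col=8)
  L: turn left, now facing West
  F4: move forward 0/4 (blocked), now at (row=0, col=8)
  R: turn right, now facing North
  L: turn left, now facing West
Final: (row=0, col=8), facing West

Answer: Final position: (row=0, col=8), facing West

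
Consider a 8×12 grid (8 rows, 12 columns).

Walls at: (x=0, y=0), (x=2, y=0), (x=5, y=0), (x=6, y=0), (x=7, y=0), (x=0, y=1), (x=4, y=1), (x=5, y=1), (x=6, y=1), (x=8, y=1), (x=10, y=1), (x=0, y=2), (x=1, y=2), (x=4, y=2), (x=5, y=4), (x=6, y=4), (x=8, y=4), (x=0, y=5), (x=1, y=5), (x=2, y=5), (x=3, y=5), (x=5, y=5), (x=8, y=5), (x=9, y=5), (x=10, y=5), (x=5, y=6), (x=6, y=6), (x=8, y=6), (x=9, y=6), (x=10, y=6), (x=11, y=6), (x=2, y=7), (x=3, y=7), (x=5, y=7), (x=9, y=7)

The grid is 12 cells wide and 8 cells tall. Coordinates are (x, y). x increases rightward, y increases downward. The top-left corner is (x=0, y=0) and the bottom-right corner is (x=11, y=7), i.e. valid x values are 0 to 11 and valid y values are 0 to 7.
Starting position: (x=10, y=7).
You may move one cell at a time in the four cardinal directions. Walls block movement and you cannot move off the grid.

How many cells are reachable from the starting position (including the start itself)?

BFS flood-fill from (x=10, y=7):
  Distance 0: (x=10, y=7)
  Distance 1: (x=11, y=7)
Total reachable: 2 (grid has 61 open cells total)

Answer: Reachable cells: 2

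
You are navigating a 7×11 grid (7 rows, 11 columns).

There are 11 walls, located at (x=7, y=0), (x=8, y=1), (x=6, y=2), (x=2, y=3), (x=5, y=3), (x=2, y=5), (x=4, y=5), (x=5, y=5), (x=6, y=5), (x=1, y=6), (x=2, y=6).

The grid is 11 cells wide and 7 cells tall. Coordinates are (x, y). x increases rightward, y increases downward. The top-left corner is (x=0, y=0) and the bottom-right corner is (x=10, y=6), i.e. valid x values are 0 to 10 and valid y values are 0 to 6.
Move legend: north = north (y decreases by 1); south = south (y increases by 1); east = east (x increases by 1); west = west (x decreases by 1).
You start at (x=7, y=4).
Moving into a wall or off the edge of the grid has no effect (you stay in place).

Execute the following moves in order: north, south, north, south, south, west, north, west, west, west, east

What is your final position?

Answer: Final position: (x=5, y=4)

Derivation:
Start: (x=7, y=4)
  north (north): (x=7, y=4) -> (x=7, y=3)
  south (south): (x=7, y=3) -> (x=7, y=4)
  north (north): (x=7, y=4) -> (x=7, y=3)
  south (south): (x=7, y=3) -> (x=7, y=4)
  south (south): (x=7, y=4) -> (x=7, y=5)
  west (west): blocked, stay at (x=7, y=5)
  north (north): (x=7, y=5) -> (x=7, y=4)
  west (west): (x=7, y=4) -> (x=6, y=4)
  west (west): (x=6, y=4) -> (x=5, y=4)
  west (west): (x=5, y=4) -> (x=4, y=4)
  east (east): (x=4, y=4) -> (x=5, y=4)
Final: (x=5, y=4)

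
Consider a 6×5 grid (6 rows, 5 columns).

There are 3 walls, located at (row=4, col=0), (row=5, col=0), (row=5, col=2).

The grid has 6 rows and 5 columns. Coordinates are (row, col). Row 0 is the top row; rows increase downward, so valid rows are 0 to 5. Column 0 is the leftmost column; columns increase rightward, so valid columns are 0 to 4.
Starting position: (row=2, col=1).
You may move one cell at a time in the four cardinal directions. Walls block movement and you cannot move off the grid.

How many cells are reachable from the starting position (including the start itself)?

BFS flood-fill from (row=2, col=1):
  Distance 0: (row=2, col=1)
  Distance 1: (row=1, col=1), (row=2, col=0), (row=2, col=2), (row=3, col=1)
  Distance 2: (row=0, col=1), (row=1, col=0), (row=1, col=2), (row=2, col=3), (row=3, col=0), (row=3, col=2), (row=4, col=1)
  Distance 3: (row=0, col=0), (row=0, col=2), (row=1, col=3), (row=2, col=4), (row=3, col=3), (row=4, col=2), (row=5, col=1)
  Distance 4: (row=0, col=3), (row=1, col=4), (row=3, col=4), (row=4, col=3)
  Distance 5: (row=0, col=4), (row=4, col=4), (row=5, col=3)
  Distance 6: (row=5, col=4)
Total reachable: 27 (grid has 27 open cells total)

Answer: Reachable cells: 27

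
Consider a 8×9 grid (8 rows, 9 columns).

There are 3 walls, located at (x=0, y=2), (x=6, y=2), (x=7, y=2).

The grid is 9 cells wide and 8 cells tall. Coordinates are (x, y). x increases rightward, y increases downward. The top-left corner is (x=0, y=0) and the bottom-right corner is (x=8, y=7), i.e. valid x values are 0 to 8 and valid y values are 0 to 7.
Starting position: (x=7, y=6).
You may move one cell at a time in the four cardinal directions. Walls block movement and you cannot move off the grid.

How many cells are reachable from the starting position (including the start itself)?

BFS flood-fill from (x=7, y=6):
  Distance 0: (x=7, y=6)
  Distance 1: (x=7, y=5), (x=6, y=6), (x=8, y=6), (x=7, y=7)
  Distance 2: (x=7, y=4), (x=6, y=5), (x=8, y=5), (x=5, y=6), (x=6, y=7), (x=8, y=7)
  Distance 3: (x=7, y=3), (x=6, y=4), (x=8, y=4), (x=5, y=5), (x=4, y=6), (x=5, y=7)
  Distance 4: (x=6, y=3), (x=8, y=3), (x=5, y=4), (x=4, y=5), (x=3, y=6), (x=4, y=7)
  Distance 5: (x=8, y=2), (x=5, y=3), (x=4, y=4), (x=3, y=5), (x=2, y=6), (x=3, y=7)
  Distance 6: (x=8, y=1), (x=5, y=2), (x=4, y=3), (x=3, y=4), (x=2, y=5), (x=1, y=6), (x=2, y=7)
  Distance 7: (x=8, y=0), (x=5, y=1), (x=7, y=1), (x=4, y=2), (x=3, y=3), (x=2, y=4), (x=1, y=5), (x=0, y=6), (x=1, y=7)
  Distance 8: (x=5, y=0), (x=7, y=0), (x=4, y=1), (x=6, y=1), (x=3, y=2), (x=2, y=3), (x=1, y=4), (x=0, y=5), (x=0, y=7)
  Distance 9: (x=4, y=0), (x=6, y=0), (x=3, y=1), (x=2, y=2), (x=1, y=3), (x=0, y=4)
  Distance 10: (x=3, y=0), (x=2, y=1), (x=1, y=2), (x=0, y=3)
  Distance 11: (x=2, y=0), (x=1, y=1)
  Distance 12: (x=1, y=0), (x=0, y=1)
  Distance 13: (x=0, y=0)
Total reachable: 69 (grid has 69 open cells total)

Answer: Reachable cells: 69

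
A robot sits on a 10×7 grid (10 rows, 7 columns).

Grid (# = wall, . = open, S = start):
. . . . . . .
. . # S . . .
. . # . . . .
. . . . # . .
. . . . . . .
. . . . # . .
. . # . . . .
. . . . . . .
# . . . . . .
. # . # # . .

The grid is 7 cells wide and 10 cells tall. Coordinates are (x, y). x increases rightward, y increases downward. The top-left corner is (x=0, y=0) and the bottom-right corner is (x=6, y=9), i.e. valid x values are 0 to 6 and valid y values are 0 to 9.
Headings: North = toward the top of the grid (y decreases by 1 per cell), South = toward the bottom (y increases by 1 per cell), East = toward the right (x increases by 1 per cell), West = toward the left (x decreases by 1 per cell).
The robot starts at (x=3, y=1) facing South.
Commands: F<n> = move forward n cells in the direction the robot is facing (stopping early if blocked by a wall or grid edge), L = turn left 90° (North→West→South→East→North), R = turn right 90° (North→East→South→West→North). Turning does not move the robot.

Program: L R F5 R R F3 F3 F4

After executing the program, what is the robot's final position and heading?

Start: (x=3, y=1), facing South
  L: turn left, now facing East
  R: turn right, now facing South
  F5: move forward 5, now at (x=3, y=6)
  R: turn right, now facing West
  R: turn right, now facing North
  F3: move forward 3, now at (x=3, y=3)
  F3: move forward 3, now at (x=3, y=0)
  F4: move forward 0/4 (blocked), now at (x=3, y=0)
Final: (x=3, y=0), facing North

Answer: Final position: (x=3, y=0), facing North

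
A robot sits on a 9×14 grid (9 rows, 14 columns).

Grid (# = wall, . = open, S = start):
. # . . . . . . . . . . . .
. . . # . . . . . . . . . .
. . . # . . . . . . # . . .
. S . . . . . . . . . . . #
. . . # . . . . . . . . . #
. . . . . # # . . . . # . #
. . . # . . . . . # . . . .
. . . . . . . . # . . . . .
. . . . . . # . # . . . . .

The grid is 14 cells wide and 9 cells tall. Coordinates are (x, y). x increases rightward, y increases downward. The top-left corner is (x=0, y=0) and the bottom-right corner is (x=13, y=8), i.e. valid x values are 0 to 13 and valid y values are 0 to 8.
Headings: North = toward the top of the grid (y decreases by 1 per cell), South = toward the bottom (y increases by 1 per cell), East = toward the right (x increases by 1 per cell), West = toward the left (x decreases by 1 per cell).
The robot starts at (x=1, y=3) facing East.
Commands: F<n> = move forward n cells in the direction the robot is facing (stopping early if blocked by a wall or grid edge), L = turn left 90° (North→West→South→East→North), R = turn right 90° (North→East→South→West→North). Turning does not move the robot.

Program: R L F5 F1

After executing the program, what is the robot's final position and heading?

Start: (x=1, y=3), facing East
  R: turn right, now facing South
  L: turn left, now facing East
  F5: move forward 5, now at (x=6, y=3)
  F1: move forward 1, now at (x=7, y=3)
Final: (x=7, y=3), facing East

Answer: Final position: (x=7, y=3), facing East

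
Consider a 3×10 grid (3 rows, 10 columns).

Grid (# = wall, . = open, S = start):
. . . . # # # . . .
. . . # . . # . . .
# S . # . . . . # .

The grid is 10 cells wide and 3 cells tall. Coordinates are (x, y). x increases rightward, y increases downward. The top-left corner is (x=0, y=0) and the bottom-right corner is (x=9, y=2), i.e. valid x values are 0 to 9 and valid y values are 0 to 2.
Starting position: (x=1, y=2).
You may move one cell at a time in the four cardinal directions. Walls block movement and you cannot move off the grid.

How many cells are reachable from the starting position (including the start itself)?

BFS flood-fill from (x=1, y=2):
  Distance 0: (x=1, y=2)
  Distance 1: (x=1, y=1), (x=2, y=2)
  Distance 2: (x=1, y=0), (x=0, y=1), (x=2, y=1)
  Distance 3: (x=0, y=0), (x=2, y=0)
  Distance 4: (x=3, y=0)
Total reachable: 9 (grid has 22 open cells total)

Answer: Reachable cells: 9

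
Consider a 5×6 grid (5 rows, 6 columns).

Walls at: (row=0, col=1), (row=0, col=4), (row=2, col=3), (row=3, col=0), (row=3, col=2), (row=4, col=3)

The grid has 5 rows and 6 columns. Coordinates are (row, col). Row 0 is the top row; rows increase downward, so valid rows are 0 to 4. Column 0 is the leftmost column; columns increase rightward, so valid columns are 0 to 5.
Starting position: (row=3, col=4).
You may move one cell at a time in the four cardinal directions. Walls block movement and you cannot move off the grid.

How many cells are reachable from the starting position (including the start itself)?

BFS flood-fill from (row=3, col=4):
  Distance 0: (row=3, col=4)
  Distance 1: (row=2, col=4), (row=3, col=3), (row=3, col=5), (row=4, col=4)
  Distance 2: (row=1, col=4), (row=2, col=5), (row=4, col=5)
  Distance 3: (row=1, col=3), (row=1, col=5)
  Distance 4: (row=0, col=3), (row=0, col=5), (row=1, col=2)
  Distance 5: (row=0, col=2), (row=1, col=1), (row=2, col=2)
  Distance 6: (row=1, col=0), (row=2, col=1)
  Distance 7: (row=0, col=0), (row=2, col=0), (row=3, col=1)
  Distance 8: (row=4, col=1)
  Distance 9: (row=4, col=0), (row=4, col=2)
Total reachable: 24 (grid has 24 open cells total)

Answer: Reachable cells: 24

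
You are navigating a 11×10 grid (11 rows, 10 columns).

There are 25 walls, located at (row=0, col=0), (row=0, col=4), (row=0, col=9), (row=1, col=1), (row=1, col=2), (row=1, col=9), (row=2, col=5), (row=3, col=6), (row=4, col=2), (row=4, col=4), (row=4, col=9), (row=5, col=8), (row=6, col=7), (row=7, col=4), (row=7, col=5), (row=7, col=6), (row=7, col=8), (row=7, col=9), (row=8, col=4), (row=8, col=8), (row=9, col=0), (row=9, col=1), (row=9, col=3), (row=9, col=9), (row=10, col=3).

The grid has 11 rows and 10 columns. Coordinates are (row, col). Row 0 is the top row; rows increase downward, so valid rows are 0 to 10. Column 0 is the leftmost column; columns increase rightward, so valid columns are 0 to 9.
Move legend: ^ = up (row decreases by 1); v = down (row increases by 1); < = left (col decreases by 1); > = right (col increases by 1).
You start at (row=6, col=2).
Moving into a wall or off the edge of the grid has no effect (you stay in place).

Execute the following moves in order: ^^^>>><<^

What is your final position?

Start: (row=6, col=2)
  ^ (up): (row=6, col=2) -> (row=5, col=2)
  ^ (up): blocked, stay at (row=5, col=2)
  ^ (up): blocked, stay at (row=5, col=2)
  > (right): (row=5, col=2) -> (row=5, col=3)
  > (right): (row=5, col=3) -> (row=5, col=4)
  > (right): (row=5, col=4) -> (row=5, col=5)
  < (left): (row=5, col=5) -> (row=5, col=4)
  < (left): (row=5, col=4) -> (row=5, col=3)
  ^ (up): (row=5, col=3) -> (row=4, col=3)
Final: (row=4, col=3)

Answer: Final position: (row=4, col=3)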